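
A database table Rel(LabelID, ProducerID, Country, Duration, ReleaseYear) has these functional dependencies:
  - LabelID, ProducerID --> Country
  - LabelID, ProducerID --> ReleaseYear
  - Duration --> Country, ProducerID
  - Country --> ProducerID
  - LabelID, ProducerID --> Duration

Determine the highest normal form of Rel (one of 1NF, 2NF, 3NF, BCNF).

3NF

Candidate keys: {Country, LabelID}, {Duration, LabelID}, {LabelID, ProducerID}. Prime attributes: {Country, Duration, LabelID, ProducerID}.
Duration --> Country, ProducerID: {Duration}⁺ = {Country, Duration, ProducerID}, which is not all of the attributes, so the left side is not a superkey — BCNF is violated.
But every attribute on its right side ({Country, ProducerID}) is prime, and the same holds for every other non-superkey FD, so 3NF still holds.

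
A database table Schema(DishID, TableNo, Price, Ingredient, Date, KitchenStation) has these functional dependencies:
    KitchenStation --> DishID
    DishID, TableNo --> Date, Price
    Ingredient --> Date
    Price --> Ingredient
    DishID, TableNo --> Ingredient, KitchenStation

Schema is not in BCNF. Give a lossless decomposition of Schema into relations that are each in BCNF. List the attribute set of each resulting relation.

Candidate keys of the original relation: {DishID, TableNo}, {KitchenStation, TableNo}.
Within {Date, DishID, Ingredient, KitchenStation, Price, TableNo}: {KitchenStation}⁺ ∩ {Date, DishID, Ingredient, KitchenStation, Price, TableNo} = {DishID, KitchenStation}, not the whole set, so KitchenStation --> DishID violates BCNF; decompose into {DishID, KitchenStation} and {Date, Ingredient, KitchenStation, Price, TableNo}.
{DishID, KitchenStation} is in BCNF.
Within {Date, Ingredient, KitchenStation, Price, TableNo}: {Ingredient}⁺ ∩ {Date, Ingredient, KitchenStation, Price, TableNo} = {Date, Ingredient}, not the whole set, so Ingredient --> Date violates BCNF; decompose into {Date, Ingredient} and {Ingredient, KitchenStation, Price, TableNo}.
{Date, Ingredient} is in BCNF.
Within {Ingredient, KitchenStation, Price, TableNo}: {Price}⁺ ∩ {Ingredient, KitchenStation, Price, TableNo} = {Ingredient, Price}, not the whole set, so Price --> Ingredient violates BCNF; decompose into {Ingredient, Price} and {KitchenStation, Price, TableNo}.
{Ingredient, Price} is in BCNF.
{KitchenStation, Price, TableNo} is in BCNF.

{Date, Ingredient}; {DishID, KitchenStation}; {Ingredient, Price}; {KitchenStation, Price, TableNo}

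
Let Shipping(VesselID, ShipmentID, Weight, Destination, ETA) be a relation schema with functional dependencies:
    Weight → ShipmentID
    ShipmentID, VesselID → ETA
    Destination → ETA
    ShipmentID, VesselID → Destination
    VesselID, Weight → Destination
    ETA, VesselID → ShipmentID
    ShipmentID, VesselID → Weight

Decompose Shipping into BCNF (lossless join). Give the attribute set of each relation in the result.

Candidate keys of the original relation: {Destination, VesselID}, {ETA, VesselID}, {ShipmentID, VesselID}, {VesselID, Weight}.
In {Destination, ETA, ShipmentID, VesselID, Weight}, {Weight} is not a superkey ({Weight}⁺ restricted to this set is {ShipmentID, Weight}), so split on Weight → ShipmentID into {ShipmentID, Weight} and {Destination, ETA, VesselID, Weight}.
{ShipmentID, Weight} has no BCNF violation.
In {Destination, ETA, VesselID, Weight}, {Destination} is not a superkey ({Destination}⁺ restricted to this set is {Destination, ETA}), so split on Destination → ETA into {Destination, ETA} and {Destination, VesselID, Weight}.
{Destination, ETA} has no BCNF violation.
{Destination, VesselID, Weight} has no BCNF violation.

{Destination, ETA}; {Destination, VesselID, Weight}; {ShipmentID, Weight}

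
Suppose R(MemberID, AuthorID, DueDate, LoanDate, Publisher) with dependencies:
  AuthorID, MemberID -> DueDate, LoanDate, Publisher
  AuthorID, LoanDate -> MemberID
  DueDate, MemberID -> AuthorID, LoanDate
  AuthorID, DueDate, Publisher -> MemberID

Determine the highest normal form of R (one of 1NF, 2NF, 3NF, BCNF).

Candidate keys: {AuthorID, DueDate, Publisher}, {AuthorID, LoanDate}, {AuthorID, MemberID}, {DueDate, MemberID}. Prime attributes: {AuthorID, DueDate, LoanDate, MemberID, Publisher}.
Each dependency's left side is a superkey — BCNF holds.

BCNF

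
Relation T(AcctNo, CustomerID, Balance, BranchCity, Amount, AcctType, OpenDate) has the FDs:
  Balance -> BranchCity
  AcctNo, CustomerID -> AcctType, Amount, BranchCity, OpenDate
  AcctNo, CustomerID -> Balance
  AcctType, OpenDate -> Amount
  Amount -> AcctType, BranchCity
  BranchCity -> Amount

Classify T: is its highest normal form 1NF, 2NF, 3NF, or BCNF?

2NF

Candidate key: {AcctNo, CustomerID}. Prime attributes: {AcctNo, CustomerID}.
Balance -> BranchCity: {Balance}⁺ = {AcctType, Amount, Balance, BranchCity}, which is not all of the attributes, so the left side is not a superkey — BCNF is violated.
Balance -> BranchCity determines the non-prime attribute {BranchCity} from a non-superkey — 3NF is violated.
No proper subset of a key has a non-prime attribute in its closure, so there is no partial dependency; 2NF holds.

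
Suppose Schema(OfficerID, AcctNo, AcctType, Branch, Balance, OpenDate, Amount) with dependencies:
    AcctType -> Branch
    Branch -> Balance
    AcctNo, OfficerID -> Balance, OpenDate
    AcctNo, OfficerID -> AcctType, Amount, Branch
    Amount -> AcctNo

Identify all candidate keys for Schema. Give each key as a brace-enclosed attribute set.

{AcctNo, OfficerID}, {Amount, OfficerID}

Attributes never on any right-hand side: {OfficerID} — every candidate key must contain it.
Closure of {AcctNo, OfficerID} is {AcctNo, AcctType, Amount, Balance, Branch, OfficerID, OpenDate}, the whole schema; {AcctNo, OfficerID} is a candidate key.
Closure of {Amount, OfficerID} is {AcctNo, AcctType, Amount, Balance, Branch, OfficerID, OpenDate}, the whole schema; {Amount, OfficerID} is a candidate key.
Any other superkey properly contains one of these, so there are no further candidate keys.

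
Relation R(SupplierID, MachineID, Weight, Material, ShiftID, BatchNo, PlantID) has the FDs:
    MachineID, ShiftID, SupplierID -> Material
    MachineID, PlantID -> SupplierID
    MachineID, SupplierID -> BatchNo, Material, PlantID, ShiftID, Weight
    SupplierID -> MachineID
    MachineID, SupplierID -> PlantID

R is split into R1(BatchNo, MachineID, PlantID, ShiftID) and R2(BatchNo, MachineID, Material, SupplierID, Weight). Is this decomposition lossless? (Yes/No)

No

The shared attributes are {BatchNo, MachineID} and {BatchNo, MachineID}⁺ = {BatchNo, MachineID}.
The closure covers neither R1 nor R2 entirely; the join is not lossless.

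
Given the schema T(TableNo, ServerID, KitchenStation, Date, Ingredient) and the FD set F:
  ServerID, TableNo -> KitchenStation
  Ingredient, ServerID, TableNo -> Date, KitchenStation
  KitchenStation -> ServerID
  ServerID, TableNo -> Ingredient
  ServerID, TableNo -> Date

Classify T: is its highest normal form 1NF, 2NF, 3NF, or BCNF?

3NF

Candidate keys: {KitchenStation, TableNo}, {ServerID, TableNo}. Prime attributes: {KitchenStation, ServerID, TableNo}.
For KitchenStation -> ServerID we have {KitchenStation}⁺ = {KitchenStation, ServerID}; {KitchenStation} is not a superkey, so BCNF fails.
Its right-hand attributes {ServerID} are all prime, as are those of every other non-superkey FD — the relation is in 3NF.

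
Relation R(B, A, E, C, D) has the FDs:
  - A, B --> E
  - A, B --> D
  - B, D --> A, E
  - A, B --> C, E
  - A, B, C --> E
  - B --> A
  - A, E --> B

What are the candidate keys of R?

{B} is a candidate key since {B}⁺ = {A, B, C, D, E} covers every attribute.
{A, E} is a candidate key since {A, E}⁺ = {A, B, C, D, E} covers every attribute.
No proper subset of any of these is a key, and no other minimal superkey exists.

{A, E}, {B}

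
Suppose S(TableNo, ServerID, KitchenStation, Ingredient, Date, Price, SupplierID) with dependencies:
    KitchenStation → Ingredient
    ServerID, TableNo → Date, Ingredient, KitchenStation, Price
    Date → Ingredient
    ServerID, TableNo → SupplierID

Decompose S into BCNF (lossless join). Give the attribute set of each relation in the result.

Candidate key of the original relation: {ServerID, TableNo}.
In {Date, Ingredient, KitchenStation, Price, ServerID, SupplierID, TableNo}, {KitchenStation} is not a superkey ({KitchenStation}⁺ restricted to this set is {Ingredient, KitchenStation}), so split on KitchenStation → Ingredient into {Ingredient, KitchenStation} and {Date, KitchenStation, Price, ServerID, SupplierID, TableNo}.
{Ingredient, KitchenStation}: every determinant is a superkey — BCNF.
{Date, KitchenStation, Price, ServerID, SupplierID, TableNo}: every determinant is a superkey — BCNF.

{Date, KitchenStation, Price, ServerID, SupplierID, TableNo}; {Ingredient, KitchenStation}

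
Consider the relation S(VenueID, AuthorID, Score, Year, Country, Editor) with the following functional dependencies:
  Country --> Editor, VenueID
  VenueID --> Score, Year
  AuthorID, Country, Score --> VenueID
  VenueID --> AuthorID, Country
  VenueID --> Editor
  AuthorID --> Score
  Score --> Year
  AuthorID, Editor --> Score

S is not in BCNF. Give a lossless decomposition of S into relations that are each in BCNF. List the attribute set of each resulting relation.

Candidate keys of the original relation: {Country}, {VenueID}.
In {AuthorID, Country, Editor, Score, VenueID, Year}, {AuthorID} is not a superkey ({AuthorID}⁺ restricted to this set is {AuthorID, Score, Year}), so split on AuthorID --> Score, Year into {AuthorID, Score, Year} and {AuthorID, Country, Editor, VenueID}.
In {AuthorID, Score, Year}, {Score} is not a superkey ({Score}⁺ restricted to this set is {Score, Year}), so split on Score --> Year into {Score, Year} and {AuthorID, Score}.
{Score, Year} has no BCNF violation.
{AuthorID, Score} has no BCNF violation.
{AuthorID, Country, Editor, VenueID} has no BCNF violation.

{AuthorID, Country, Editor, VenueID}; {AuthorID, Score}; {Score, Year}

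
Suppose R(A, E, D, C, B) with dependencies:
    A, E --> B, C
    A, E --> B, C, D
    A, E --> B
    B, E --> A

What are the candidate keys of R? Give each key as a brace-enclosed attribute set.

{A, E}, {B, E}

{E} never appears on the right of any FD, so every key must include it.
Closure of {A, E} is {A, B, C, D, E}, the whole schema; {A, E} is a candidate key.
Closure of {B, E} is {A, B, C, D, E}, the whole schema; {B, E} is a candidate key.
These are minimal and exhaustive — every other superkey contains one of them.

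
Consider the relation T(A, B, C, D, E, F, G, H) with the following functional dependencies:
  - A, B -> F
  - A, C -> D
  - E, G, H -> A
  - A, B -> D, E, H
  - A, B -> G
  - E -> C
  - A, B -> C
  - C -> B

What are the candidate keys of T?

{A, B}, {A, C}, {A, E}, {E, G, H}

{A, B}⁺ = {A, B, C, D, E, F, G, H} — all of the relation — so {A, B} is a candidate key.
{A, C}⁺ = {A, B, C, D, E, F, G, H} — all of the relation — so {A, C} is a candidate key.
{A, E}⁺ = {A, B, C, D, E, F, G, H} — all of the relation — so {A, E} is a candidate key.
{E, G, H}⁺ = {A, B, C, D, E, F, G, H} — all of the relation — so {E, G, H} is a candidate key.
Any other superkey properly contains one of these, so there are no further candidate keys.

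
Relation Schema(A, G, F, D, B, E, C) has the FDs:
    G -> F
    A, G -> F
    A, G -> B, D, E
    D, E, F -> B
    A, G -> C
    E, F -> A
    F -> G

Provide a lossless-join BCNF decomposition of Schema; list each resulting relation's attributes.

Candidate keys of the original relation: {A, F}, {A, G}, {E, F}, {E, G}.
Within {A, B, C, D, E, F, G}: {G}⁺ ∩ {A, B, C, D, E, F, G} = {F, G}, not the whole set, so G -> F violates BCNF; decompose into {F, G} and {A, B, C, D, E, G}.
{F, G} has no BCNF violation.
{A, B, C, D, E, G} has no BCNF violation.

{A, B, C, D, E, G}; {F, G}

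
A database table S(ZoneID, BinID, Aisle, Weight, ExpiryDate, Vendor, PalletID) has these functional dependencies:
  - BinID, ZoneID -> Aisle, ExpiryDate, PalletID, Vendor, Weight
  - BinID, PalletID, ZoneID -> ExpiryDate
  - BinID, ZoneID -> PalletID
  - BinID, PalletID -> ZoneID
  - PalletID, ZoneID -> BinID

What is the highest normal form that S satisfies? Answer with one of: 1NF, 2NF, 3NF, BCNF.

BCNF

Candidate keys: {BinID, PalletID}, {BinID, ZoneID}, {PalletID, ZoneID}. Prime attributes: {BinID, PalletID, ZoneID}.
Every FD has a superkey on the left, so the relation is in BCNF.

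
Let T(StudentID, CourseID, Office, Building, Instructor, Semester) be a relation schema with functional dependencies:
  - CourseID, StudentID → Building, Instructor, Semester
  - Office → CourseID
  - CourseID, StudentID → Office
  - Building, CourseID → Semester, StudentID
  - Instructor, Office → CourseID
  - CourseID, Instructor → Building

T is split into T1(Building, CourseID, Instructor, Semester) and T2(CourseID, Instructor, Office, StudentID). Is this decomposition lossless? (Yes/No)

Yes

Common attributes: {CourseID, Instructor}; their closure is {Building, CourseID, Instructor, Office, Semester, StudentID}.
Since T1 ⊆ {Building, CourseID, Instructor, Office, Semester, StudentID}, the intersection is a superkey of T1; the decomposition is lossless.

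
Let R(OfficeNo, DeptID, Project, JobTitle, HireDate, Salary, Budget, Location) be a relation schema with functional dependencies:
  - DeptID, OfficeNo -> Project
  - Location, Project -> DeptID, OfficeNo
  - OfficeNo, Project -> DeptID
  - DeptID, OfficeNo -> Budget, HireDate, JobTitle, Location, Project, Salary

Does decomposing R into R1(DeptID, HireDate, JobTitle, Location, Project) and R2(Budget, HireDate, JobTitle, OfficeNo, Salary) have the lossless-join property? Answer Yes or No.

The shared attributes are {HireDate, JobTitle} and {HireDate, JobTitle}⁺ = {HireDate, JobTitle}.
Neither R1 nor R2 is contained in that closure, so the decomposition is lossy.

No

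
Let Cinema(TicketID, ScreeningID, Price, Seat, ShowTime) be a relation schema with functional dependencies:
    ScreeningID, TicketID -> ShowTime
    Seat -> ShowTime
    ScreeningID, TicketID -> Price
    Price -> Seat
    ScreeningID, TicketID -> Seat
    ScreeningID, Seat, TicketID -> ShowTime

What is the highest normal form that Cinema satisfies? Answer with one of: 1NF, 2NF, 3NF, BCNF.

2NF

Candidate key: {ScreeningID, TicketID}. Prime attributes: {ScreeningID, TicketID}.
For Seat -> ShowTime we have {Seat}⁺ = {Seat, ShowTime}; {Seat} is not a superkey, so BCNF fails.
Seat -> ShowTime determines the non-prime attribute {ShowTime} from a non-superkey — 3NF is violated.
No proper subset of a key has a non-prime attribute in its closure, so there is no partial dependency; 2NF holds.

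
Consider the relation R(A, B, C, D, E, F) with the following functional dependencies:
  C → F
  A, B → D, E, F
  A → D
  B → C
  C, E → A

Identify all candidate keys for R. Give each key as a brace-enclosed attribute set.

{A, B}, {B, E}

{B} never appears on the right of any FD, so every key must include it.
Closure of {A, B} is {A, B, C, D, E, F}, the whole schema; {A, B} is a candidate key.
Closure of {B, E} is {A, B, C, D, E, F}, the whole schema; {B, E} is a candidate key.
These are minimal and exhaustive — every other superkey contains one of them.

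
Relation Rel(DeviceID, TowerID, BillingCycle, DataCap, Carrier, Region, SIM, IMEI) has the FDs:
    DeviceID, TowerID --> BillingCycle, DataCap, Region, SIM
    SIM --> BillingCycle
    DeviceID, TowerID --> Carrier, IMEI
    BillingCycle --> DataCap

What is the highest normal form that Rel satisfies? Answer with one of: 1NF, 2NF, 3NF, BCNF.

Candidate key: {DeviceID, TowerID}. Prime attributes: {DeviceID, TowerID}.
For SIM --> BillingCycle we have {SIM}⁺ = {BillingCycle, DataCap, SIM}; {SIM} is not a superkey, so BCNF fails.
SIM --> BillingCycle determines the non-prime attribute {BillingCycle} from a non-superkey — 3NF is violated.
Checking every proper subset of each key, none determines a non-prime attribute — 2NF is satisfied.

2NF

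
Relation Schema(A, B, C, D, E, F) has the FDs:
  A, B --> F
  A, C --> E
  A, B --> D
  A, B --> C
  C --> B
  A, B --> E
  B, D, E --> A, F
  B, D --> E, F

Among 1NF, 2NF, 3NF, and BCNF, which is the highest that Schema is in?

Candidate keys: {A, B}, {A, C}, {B, D}, {C, D}. Prime attributes: {A, B, C, D}.
For C --> B we have {C}⁺ = {B, C}; {C} is not a superkey, so BCNF fails.
Its right-hand attributes {B} are all prime, as are those of every other non-superkey FD — the relation is in 3NF.

3NF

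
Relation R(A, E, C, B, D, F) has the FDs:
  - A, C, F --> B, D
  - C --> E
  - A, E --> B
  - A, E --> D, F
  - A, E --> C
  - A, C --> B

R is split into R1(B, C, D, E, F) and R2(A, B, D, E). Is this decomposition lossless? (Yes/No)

R1 ∩ R2 = {B, D, E}; its closure under F is {B, D, E}.
R1 ⊄ {B, D, E} and R2 ⊄ {B, D, E}, so the split is lossy.

No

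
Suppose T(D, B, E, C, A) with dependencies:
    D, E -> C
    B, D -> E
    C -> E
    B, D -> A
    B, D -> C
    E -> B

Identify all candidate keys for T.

No FD produces {D}, so it must be in every candidate key.
Closure of {B, D} is {A, B, C, D, E}, the whole schema; {B, D} is a candidate key.
Closure of {C, D} is {A, B, C, D, E}, the whole schema; {C, D} is a candidate key.
Closure of {D, E} is {A, B, C, D, E}, the whole schema; {D, E} is a candidate key.
No proper subset of any of these is a key, and no other minimal superkey exists.

{B, D}, {C, D}, {D, E}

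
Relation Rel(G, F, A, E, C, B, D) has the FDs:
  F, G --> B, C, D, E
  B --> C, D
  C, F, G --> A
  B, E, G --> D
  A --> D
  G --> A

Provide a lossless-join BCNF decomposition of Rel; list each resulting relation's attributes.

Candidate key of the original relation: {F, G}.
Within {A, B, C, D, E, F, G}: {B}⁺ ∩ {A, B, C, D, E, F, G} = {B, C, D}, not the whole set, so B --> C, D violates BCNF; decompose into {B, C, D} and {A, B, E, F, G}.
{B, C, D}: every determinant is a superkey — BCNF.
Within {A, B, E, F, G}: {B, E, G}⁺ ∩ {A, B, E, F, G} = {A, B, E, G}, not the whole set, so B, E, G --> A violates BCNF; decompose into {A, B, E, G} and {B, E, F, G}.
Within {A, B, E, G}: {G}⁺ ∩ {A, B, E, G} = {A, G}, not the whole set, so G --> A violates BCNF; decompose into {A, G} and {B, E, G}.
{A, G}: every determinant is a superkey — BCNF.
{B, E, G}: every determinant is a superkey — BCNF.
{B, E, F, G}: every determinant is a superkey — BCNF.

{A, G}; {B, C, D}; {B, E, F, G}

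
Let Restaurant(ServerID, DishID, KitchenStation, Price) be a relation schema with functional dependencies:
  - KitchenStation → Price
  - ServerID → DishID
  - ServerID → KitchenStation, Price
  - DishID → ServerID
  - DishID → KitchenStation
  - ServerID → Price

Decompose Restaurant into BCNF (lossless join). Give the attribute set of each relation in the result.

Candidate keys of the original relation: {DishID}, {ServerID}.
{DishID, KitchenStation, Price, ServerID}: {KitchenStation} determines {KitchenStation, Price} here but is not a superkey — split on KitchenStation → Price, giving {KitchenStation, Price} and {DishID, KitchenStation, ServerID}.
{KitchenStation, Price} is in BCNF.
{DishID, KitchenStation, ServerID} is in BCNF.

{DishID, KitchenStation, ServerID}; {KitchenStation, Price}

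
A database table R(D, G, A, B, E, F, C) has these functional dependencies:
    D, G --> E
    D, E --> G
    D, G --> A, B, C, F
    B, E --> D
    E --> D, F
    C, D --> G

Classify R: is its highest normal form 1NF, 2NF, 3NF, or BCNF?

Candidate keys: {C, D}, {D, G}, {E}. Prime attributes: {C, D, E, G}.
The left-hand side of every FD is a superkey, so BCNF is satisfied.

BCNF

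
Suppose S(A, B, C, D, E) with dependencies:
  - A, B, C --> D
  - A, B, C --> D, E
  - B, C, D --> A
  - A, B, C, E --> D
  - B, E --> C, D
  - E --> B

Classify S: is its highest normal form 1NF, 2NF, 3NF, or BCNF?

BCNF

Candidate keys: {A, B, C}, {B, C, D}, {E}. Prime attributes: {A, B, C, D, E}.
Every FD has a superkey on the left, so the relation is in BCNF.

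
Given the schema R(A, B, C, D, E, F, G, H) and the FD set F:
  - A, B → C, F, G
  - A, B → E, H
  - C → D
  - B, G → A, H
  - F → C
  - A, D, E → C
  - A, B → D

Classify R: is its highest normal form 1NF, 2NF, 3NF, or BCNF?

Candidate keys: {A, B}, {B, G}. Prime attributes: {A, B, G}.
C → D breaks BCNF: {C}⁺ = {C, D}, so {C} is not a superkey.
Because {D} is non-prime and the left side of C → D is not a superkey, the relation is not in 3NF.
Checking every proper subset of each key, none determines a non-prime attribute — 2NF is satisfied.

2NF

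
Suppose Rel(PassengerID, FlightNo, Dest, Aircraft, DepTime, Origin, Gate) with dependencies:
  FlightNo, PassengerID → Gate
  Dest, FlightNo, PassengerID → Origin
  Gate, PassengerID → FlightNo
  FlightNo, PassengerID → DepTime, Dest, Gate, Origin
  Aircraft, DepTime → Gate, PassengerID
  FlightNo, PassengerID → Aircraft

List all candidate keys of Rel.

{Aircraft, DepTime}⁺ = {Aircraft, DepTime, Dest, FlightNo, Gate, Origin, PassengerID} — all of the relation — so {Aircraft, DepTime} is a candidate key.
{FlightNo, PassengerID}⁺ = {Aircraft, DepTime, Dest, FlightNo, Gate, Origin, PassengerID} — all of the relation — so {FlightNo, PassengerID} is a candidate key.
{Gate, PassengerID}⁺ = {Aircraft, DepTime, Dest, FlightNo, Gate, Origin, PassengerID} — all of the relation — so {Gate, PassengerID} is a candidate key.
Any other superkey properly contains one of these, so there are no further candidate keys.

{Aircraft, DepTime}, {FlightNo, PassengerID}, {Gate, PassengerID}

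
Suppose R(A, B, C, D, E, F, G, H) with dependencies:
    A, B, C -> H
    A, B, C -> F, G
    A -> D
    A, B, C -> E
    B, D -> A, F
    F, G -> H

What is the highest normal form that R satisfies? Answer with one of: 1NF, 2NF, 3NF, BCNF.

Candidate keys: {A, B, C}, {B, C, D}. Prime attributes: {A, B, C, D}.
A -> D: {A}⁺ = {A, D}, which is not all of the attributes, so the left side is not a superkey — BCNF is violated.
Because {F} is non-prime and the left side of B, D -> A, F is not a superkey, the relation is not in 3NF.
The proper key subset {A, B} of {A, B, C} determines non-prime {F}, so the relation is not even in 2NF.

1NF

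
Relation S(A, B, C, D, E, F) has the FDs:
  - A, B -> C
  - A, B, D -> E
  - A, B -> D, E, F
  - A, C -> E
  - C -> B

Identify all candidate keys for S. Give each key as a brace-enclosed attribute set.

Attributes never on any right-hand side: {A} — every candidate key must contain it.
{A, B}⁺ = {A, B, C, D, E, F} — all of the relation — so {A, B} is a candidate key.
{A, C}⁺ = {A, B, C, D, E, F} — all of the relation — so {A, C} is a candidate key.
These are minimal and exhaustive — every other superkey contains one of them.

{A, B}, {A, C}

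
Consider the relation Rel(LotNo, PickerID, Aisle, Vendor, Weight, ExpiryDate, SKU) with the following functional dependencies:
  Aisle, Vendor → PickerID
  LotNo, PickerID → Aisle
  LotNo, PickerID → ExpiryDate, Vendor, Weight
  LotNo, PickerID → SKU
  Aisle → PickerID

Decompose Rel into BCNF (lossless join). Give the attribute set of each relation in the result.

Candidate keys of the original relation: {Aisle, LotNo}, {LotNo, PickerID}.
{Aisle, ExpiryDate, LotNo, PickerID, SKU, Vendor, Weight}: {Aisle, Vendor} determines {Aisle, PickerID, Vendor} here but is not a superkey — split on Aisle, Vendor → PickerID, giving {Aisle, PickerID, Vendor} and {Aisle, ExpiryDate, LotNo, SKU, Vendor, Weight}.
{Aisle, PickerID, Vendor}: {Aisle} determines {Aisle, PickerID} here but is not a superkey — split on Aisle → PickerID, giving {Aisle, PickerID} and {Aisle, Vendor}.
{Aisle, PickerID} has no BCNF violation.
{Aisle, Vendor} has no BCNF violation.
{Aisle, ExpiryDate, LotNo, SKU, Vendor, Weight} has no BCNF violation.

{Aisle, ExpiryDate, LotNo, SKU, Vendor, Weight}; {Aisle, PickerID}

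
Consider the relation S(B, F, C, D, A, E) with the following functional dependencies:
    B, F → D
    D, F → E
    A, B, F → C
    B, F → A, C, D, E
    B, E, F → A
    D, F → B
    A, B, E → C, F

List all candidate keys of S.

{B, F} is a candidate key since {B, F}⁺ = {A, B, C, D, E, F} covers every attribute.
{D, F} is a candidate key since {D, F}⁺ = {A, B, C, D, E, F} covers every attribute.
{A, B, E} is a candidate key since {A, B, E}⁺ = {A, B, C, D, E, F} covers every attribute.
No proper subset of any of these is a key, and no other minimal superkey exists.

{A, B, E}, {B, F}, {D, F}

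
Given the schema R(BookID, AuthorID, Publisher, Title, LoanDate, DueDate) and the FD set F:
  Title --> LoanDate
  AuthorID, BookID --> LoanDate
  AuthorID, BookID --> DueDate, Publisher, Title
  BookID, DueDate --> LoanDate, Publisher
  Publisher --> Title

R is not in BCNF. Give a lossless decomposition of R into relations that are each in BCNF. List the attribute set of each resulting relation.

Candidate key of the original relation: {AuthorID, BookID}.
In {AuthorID, BookID, DueDate, LoanDate, Publisher, Title}, {Title} is not a superkey ({Title}⁺ restricted to this set is {LoanDate, Title}), so split on Title --> LoanDate into {LoanDate, Title} and {AuthorID, BookID, DueDate, Publisher, Title}.
{LoanDate, Title}: every determinant is a superkey — BCNF.
In {AuthorID, BookID, DueDate, Publisher, Title}, {BookID, DueDate} is not a superkey ({BookID, DueDate}⁺ restricted to this set is {BookID, DueDate, Publisher, Title}), so split on BookID, DueDate --> Publisher, Title into {BookID, DueDate, Publisher, Title} and {AuthorID, BookID, DueDate}.
In {BookID, DueDate, Publisher, Title}, {Publisher} is not a superkey ({Publisher}⁺ restricted to this set is {Publisher, Title}), so split on Publisher --> Title into {Publisher, Title} and {BookID, DueDate, Publisher}.
{Publisher, Title}: every determinant is a superkey — BCNF.
{BookID, DueDate, Publisher}: every determinant is a superkey — BCNF.
{AuthorID, BookID, DueDate}: every determinant is a superkey — BCNF.

{AuthorID, BookID, DueDate}; {BookID, DueDate, Publisher}; {LoanDate, Title}; {Publisher, Title}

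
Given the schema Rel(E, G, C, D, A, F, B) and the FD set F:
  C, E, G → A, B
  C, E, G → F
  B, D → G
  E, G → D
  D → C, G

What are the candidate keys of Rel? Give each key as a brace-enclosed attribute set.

{D, E}, {E, G}

No FD produces {E}, so it must be in every candidate key.
{D, E} is a candidate key since {D, E}⁺ = {A, B, C, D, E, F, G} covers every attribute.
{E, G} is a candidate key since {E, G}⁺ = {A, B, C, D, E, F, G} covers every attribute.
No proper subset of any of these is a key, and no other minimal superkey exists.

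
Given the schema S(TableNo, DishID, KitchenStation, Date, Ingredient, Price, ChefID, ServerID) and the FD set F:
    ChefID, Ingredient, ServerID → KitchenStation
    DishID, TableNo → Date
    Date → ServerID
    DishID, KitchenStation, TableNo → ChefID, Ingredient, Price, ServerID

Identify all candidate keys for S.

{DishID, TableNo} never appear on the right of any FD, so every key must include all of them.
{DishID, KitchenStation, TableNo}⁺ = {ChefID, Date, DishID, Ingredient, KitchenStation, Price, ServerID, TableNo}, which is every attribute, so {DishID, KitchenStation, TableNo} is a candidate key.
{ChefID, DishID, Ingredient, TableNo}⁺ = {ChefID, Date, DishID, Ingredient, KitchenStation, Price, ServerID, TableNo}, which is every attribute, so {ChefID, DishID, Ingredient, TableNo} is a candidate key.
These are minimal and exhaustive — every other superkey contains one of them.

{ChefID, DishID, Ingredient, TableNo}, {DishID, KitchenStation, TableNo}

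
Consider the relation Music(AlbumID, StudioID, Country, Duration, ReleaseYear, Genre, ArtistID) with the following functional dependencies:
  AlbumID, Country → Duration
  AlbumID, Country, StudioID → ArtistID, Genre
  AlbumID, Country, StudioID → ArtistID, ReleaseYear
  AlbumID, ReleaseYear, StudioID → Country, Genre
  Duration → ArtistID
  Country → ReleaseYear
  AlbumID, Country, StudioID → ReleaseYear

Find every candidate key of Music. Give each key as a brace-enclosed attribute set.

No FD produces {AlbumID, StudioID}, so they must be in every candidate key.
Closure of {AlbumID, Country, StudioID} is {AlbumID, ArtistID, Country, Duration, Genre, ReleaseYear, StudioID}, the whole schema; {AlbumID, Country, StudioID} is a candidate key.
Closure of {AlbumID, ReleaseYear, StudioID} is {AlbumID, ArtistID, Country, Duration, Genre, ReleaseYear, StudioID}, the whole schema; {AlbumID, ReleaseYear, StudioID} is a candidate key.
Any other superkey properly contains one of these, so there are no further candidate keys.

{AlbumID, Country, StudioID}, {AlbumID, ReleaseYear, StudioID}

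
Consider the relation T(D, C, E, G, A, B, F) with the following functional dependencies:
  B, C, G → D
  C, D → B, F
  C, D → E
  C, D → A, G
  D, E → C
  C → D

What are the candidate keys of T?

Closure of {C} is {A, B, C, D, E, F, G}, the whole schema; {C} is a candidate key.
Closure of {D, E} is {A, B, C, D, E, F, G}, the whole schema; {D, E} is a candidate key.
No proper subset of any of these is a key, and no other minimal superkey exists.

{C}, {D, E}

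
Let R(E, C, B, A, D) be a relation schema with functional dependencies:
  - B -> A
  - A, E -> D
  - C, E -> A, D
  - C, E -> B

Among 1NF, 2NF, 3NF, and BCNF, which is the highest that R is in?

Candidate key: {C, E}. Prime attributes: {C, E}.
B -> A: {B}⁺ = {A, B}, which is not all of the attributes, so the left side is not a superkey — BCNF is violated.
Because {A} is non-prime and the left side of B -> A is not a superkey, the relation is not in 3NF.
No non-prime attribute depends on a proper subset of any candidate key, so 2NF holds.

2NF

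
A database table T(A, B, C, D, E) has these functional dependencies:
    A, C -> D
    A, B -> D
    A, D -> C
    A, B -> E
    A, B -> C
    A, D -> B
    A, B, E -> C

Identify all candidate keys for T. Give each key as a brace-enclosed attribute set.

{A, B}, {A, C}, {A, D}

{A} never appears on the right of any FD, so every key must include it.
{A, B}⁺ = {A, B, C, D, E}, which is every attribute, so {A, B} is a candidate key.
{A, C}⁺ = {A, B, C, D, E}, which is every attribute, so {A, C} is a candidate key.
{A, D}⁺ = {A, B, C, D, E}, which is every attribute, so {A, D} is a candidate key.
These are minimal and exhaustive — every other superkey contains one of them.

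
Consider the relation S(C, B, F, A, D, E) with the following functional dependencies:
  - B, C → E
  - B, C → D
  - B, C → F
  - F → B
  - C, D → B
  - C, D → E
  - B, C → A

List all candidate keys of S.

{B, C}, {C, D}, {C, F}

Attributes never on any right-hand side: {C} — every candidate key must contain it.
{B, C} is a candidate key since {B, C}⁺ = {A, B, C, D, E, F} covers every attribute.
{C, D} is a candidate key since {C, D}⁺ = {A, B, C, D, E, F} covers every attribute.
{C, F} is a candidate key since {C, F}⁺ = {A, B, C, D, E, F} covers every attribute.
Any other superkey properly contains one of these, so there are no further candidate keys.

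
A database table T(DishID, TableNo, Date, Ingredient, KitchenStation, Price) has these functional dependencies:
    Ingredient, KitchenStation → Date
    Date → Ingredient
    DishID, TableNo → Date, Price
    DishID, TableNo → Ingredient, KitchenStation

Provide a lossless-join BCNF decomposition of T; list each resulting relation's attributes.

Candidate key of the original relation: {DishID, TableNo}.
In {Date, DishID, Ingredient, KitchenStation, Price, TableNo}, {Ingredient, KitchenStation} is not a superkey ({Ingredient, KitchenStation}⁺ restricted to this set is {Date, Ingredient, KitchenStation}), so split on Ingredient, KitchenStation → Date into {Date, Ingredient, KitchenStation} and {DishID, Ingredient, KitchenStation, Price, TableNo}.
In {Date, Ingredient, KitchenStation}, {Date} is not a superkey ({Date}⁺ restricted to this set is {Date, Ingredient}), so split on Date → Ingredient into {Date, Ingredient} and {Date, KitchenStation}.
{Date, Ingredient} has no BCNF violation.
{Date, KitchenStation} has no BCNF violation.
{DishID, Ingredient, KitchenStation, Price, TableNo} has no BCNF violation.

{Date, Ingredient}; {Date, KitchenStation}; {DishID, Ingredient, KitchenStation, Price, TableNo}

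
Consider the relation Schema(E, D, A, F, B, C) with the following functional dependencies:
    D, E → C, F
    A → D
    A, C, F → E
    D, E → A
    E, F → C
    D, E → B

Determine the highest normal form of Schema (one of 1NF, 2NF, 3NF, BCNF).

Candidate keys: {A, C, F}, {A, E}, {D, E}. Prime attributes: {A, C, D, E, F}.
For A → D we have {A}⁺ = {A, D}; {A} is not a superkey, so BCNF fails.
Since {D} ⊆ prime attributes and every other non-superkey FD also has a prime right side, the schema is in 3NF.

3NF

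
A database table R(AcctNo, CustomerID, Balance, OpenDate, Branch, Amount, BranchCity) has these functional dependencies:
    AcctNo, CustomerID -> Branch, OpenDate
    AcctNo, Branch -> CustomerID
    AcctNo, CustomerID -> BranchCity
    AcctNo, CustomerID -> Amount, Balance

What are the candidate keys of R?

No FD produces {AcctNo}, so it must be in every candidate key.
Closure of {AcctNo, Branch} is {AcctNo, Amount, Balance, Branch, BranchCity, CustomerID, OpenDate}, the whole schema; {AcctNo, Branch} is a candidate key.
Closure of {AcctNo, CustomerID} is {AcctNo, Amount, Balance, Branch, BranchCity, CustomerID, OpenDate}, the whole schema; {AcctNo, CustomerID} is a candidate key.
These are minimal and exhaustive — every other superkey contains one of them.

{AcctNo, Branch}, {AcctNo, CustomerID}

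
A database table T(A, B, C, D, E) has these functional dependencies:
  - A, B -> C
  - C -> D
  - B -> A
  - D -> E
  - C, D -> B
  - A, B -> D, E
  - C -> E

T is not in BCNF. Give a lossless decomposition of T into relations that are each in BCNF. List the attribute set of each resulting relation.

{A, B, C, D}; {D, E}

Candidate keys of the original relation: {B}, {C}.
{A, B, C, D, E}: {D} determines {D, E} here but is not a superkey — split on D -> E, giving {D, E} and {A, B, C, D}.
{D, E} is in BCNF.
{A, B, C, D} is in BCNF.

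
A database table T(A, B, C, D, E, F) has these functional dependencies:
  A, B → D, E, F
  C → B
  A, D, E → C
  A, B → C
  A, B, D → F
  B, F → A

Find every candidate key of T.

{A, B}, {A, C}, {A, D, E}, {B, F}, {C, F}

Closure of {A, B} is {A, B, C, D, E, F}, the whole schema; {A, B} is a candidate key.
Closure of {A, C} is {A, B, C, D, E, F}, the whole schema; {A, C} is a candidate key.
Closure of {B, F} is {A, B, C, D, E, F}, the whole schema; {B, F} is a candidate key.
Closure of {C, F} is {A, B, C, D, E, F}, the whole schema; {C, F} is a candidate key.
Closure of {A, D, E} is {A, B, C, D, E, F}, the whole schema; {A, D, E} is a candidate key.
These are minimal and exhaustive — every other superkey contains one of them.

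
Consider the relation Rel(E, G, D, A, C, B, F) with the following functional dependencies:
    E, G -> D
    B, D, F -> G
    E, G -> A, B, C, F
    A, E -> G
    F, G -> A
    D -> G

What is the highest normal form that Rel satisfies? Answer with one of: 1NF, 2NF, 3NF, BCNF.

3NF

Candidate keys: {A, E}, {D, E}, {E, G}. Prime attributes: {A, D, E, G}.
B, D, F -> G: {B, D, F}⁺ = {A, B, D, F, G}, which is not all of the attributes, so the left side is not a superkey — BCNF is violated.
Its right-hand attributes {G} are all prime, as are those of every other non-superkey FD — the relation is in 3NF.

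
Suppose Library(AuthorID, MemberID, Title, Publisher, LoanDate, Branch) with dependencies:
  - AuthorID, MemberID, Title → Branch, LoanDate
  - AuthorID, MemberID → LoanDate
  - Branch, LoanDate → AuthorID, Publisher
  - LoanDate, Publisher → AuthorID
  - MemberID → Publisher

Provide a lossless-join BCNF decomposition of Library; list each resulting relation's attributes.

Candidate keys of the original relation: {AuthorID, MemberID, Title}, {LoanDate, MemberID, Title}.
Within {AuthorID, Branch, LoanDate, MemberID, Publisher, Title}: {AuthorID, MemberID}⁺ ∩ {AuthorID, Branch, LoanDate, MemberID, Publisher, Title} = {AuthorID, LoanDate, MemberID, Publisher}, not the whole set, so AuthorID, MemberID → LoanDate, Publisher violates BCNF; decompose into {AuthorID, LoanDate, MemberID, Publisher} and {AuthorID, Branch, MemberID, Title}.
Within {AuthorID, LoanDate, MemberID, Publisher}: {LoanDate, Publisher}⁺ ∩ {AuthorID, LoanDate, MemberID, Publisher} = {AuthorID, LoanDate, Publisher}, not the whole set, so LoanDate, Publisher → AuthorID violates BCNF; decompose into {AuthorID, LoanDate, Publisher} and {LoanDate, MemberID, Publisher}.
{AuthorID, LoanDate, Publisher} has no BCNF violation.
Within {LoanDate, MemberID, Publisher}: {MemberID}⁺ ∩ {LoanDate, MemberID, Publisher} = {MemberID, Publisher}, not the whole set, so MemberID → Publisher violates BCNF; decompose into {MemberID, Publisher} and {LoanDate, MemberID}.
{MemberID, Publisher} has no BCNF violation.
{LoanDate, MemberID} has no BCNF violation.
{AuthorID, Branch, MemberID, Title} has no BCNF violation.

{AuthorID, Branch, MemberID, Title}; {AuthorID, LoanDate, Publisher}; {LoanDate, MemberID}; {MemberID, Publisher}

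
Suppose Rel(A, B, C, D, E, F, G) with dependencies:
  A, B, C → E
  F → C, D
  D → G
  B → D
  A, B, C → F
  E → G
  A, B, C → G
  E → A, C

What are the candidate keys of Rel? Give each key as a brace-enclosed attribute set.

{B} never appears on the right of any FD, so every key must include it.
{B, E}⁺ = {A, B, C, D, E, F, G}, which is every attribute, so {B, E} is a candidate key.
{A, B, C}⁺ = {A, B, C, D, E, F, G}, which is every attribute, so {A, B, C} is a candidate key.
{A, B, F}⁺ = {A, B, C, D, E, F, G}, which is every attribute, so {A, B, F} is a candidate key.
These are minimal and exhaustive — every other superkey contains one of them.

{A, B, C}, {A, B, F}, {B, E}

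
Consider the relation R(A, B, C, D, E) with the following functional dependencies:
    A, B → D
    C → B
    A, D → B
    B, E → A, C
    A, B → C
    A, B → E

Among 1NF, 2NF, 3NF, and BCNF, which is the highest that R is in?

Candidate keys: {A, B}, {A, C}, {A, D}, {B, E}, {C, E}. Prime attributes: {A, B, C, D, E}.
C → B breaks BCNF: {C}⁺ = {B, C}, so {C} is not a superkey.
Since {B} ⊆ prime attributes and every other non-superkey FD also has a prime right side, the schema is in 3NF.

3NF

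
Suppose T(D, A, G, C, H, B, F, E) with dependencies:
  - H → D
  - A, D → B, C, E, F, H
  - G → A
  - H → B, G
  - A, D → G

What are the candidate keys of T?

{A, D}, {D, G}, {H}

{H} is a candidate key since {H}⁺ = {A, B, C, D, E, F, G, H} covers every attribute.
{A, D} is a candidate key since {A, D}⁺ = {A, B, C, D, E, F, G, H} covers every attribute.
{D, G} is a candidate key since {D, G}⁺ = {A, B, C, D, E, F, G, H} covers every attribute.
These are minimal and exhaustive — every other superkey contains one of them.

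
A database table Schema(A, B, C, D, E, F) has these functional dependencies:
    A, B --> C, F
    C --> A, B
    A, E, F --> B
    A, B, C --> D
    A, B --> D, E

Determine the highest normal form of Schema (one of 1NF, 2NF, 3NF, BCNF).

Candidate keys: {A, B}, {A, E, F}, {C}. Prime attributes: {A, B, C, E, F}.
The left-hand side of every FD is a superkey, so BCNF is satisfied.

BCNF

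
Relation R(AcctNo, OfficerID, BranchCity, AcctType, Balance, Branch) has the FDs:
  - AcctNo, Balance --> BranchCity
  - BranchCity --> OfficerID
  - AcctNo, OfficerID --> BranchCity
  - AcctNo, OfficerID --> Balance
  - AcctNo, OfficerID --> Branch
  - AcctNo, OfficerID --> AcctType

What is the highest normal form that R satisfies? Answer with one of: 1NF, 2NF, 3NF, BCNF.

3NF

Candidate keys: {AcctNo, Balance}, {AcctNo, BranchCity}, {AcctNo, OfficerID}. Prime attributes: {AcctNo, Balance, BranchCity, OfficerID}.
For BranchCity --> OfficerID we have {BranchCity}⁺ = {BranchCity, OfficerID}; {BranchCity} is not a superkey, so BCNF fails.
But every attribute on its right side ({OfficerID}) is prime, and the same holds for every other non-superkey FD, so 3NF still holds.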